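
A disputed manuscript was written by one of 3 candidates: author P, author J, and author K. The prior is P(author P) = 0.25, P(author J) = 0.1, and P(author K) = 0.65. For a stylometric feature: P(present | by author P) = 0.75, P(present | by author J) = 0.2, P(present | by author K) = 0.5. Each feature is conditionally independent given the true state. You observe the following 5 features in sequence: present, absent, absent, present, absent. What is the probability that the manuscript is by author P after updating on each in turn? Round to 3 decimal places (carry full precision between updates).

0.089

After 'present': normaliser = 0.75·0.2500 + 0.2·0.1000 + 0.5·0.6500; P(author P) ≈ 0.3521, P(author J) ≈ 0.0376, P(author K) ≈ 0.6103
After 'absent': normaliser = 0.25·0.3521 + 0.8·0.0376 + 0.5·0.6103; P(author P) ≈ 0.2080, P(author J) ≈ 0.0710, P(author K) ≈ 0.7210
After 'absent': normaliser = 0.25·0.2080 + 0.8·0.0710 + 0.5·0.7210; P(author P) ≈ 0.1108, P(author J) ≈ 0.1210, P(author K) ≈ 0.7682
After 'present': normaliser = 0.75·0.1108 + 0.2·0.1210 + 0.5·0.7682; P(author P) ≈ 0.1691, P(author J) ≈ 0.0493, P(author K) ≈ 0.7816
After 'absent': normaliser = 0.25·0.1691 + 0.8·0.0493 + 0.5·0.7816; P(author P) ≈ 0.0895, P(author J) ≈ 0.0834, P(author K) ≈ 0.8271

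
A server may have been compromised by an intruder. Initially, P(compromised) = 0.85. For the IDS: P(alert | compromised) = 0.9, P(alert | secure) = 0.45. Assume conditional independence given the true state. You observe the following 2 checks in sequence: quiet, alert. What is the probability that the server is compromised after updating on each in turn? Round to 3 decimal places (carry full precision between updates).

Apply Bayes' rule sequentially, carrying P(compromised) forward.
After 'quiet': P(compromised) = 0.1·0.8500 / (0.1·0.8500 + 0.55·0.1500) ≈ 0.5075
After 'alert': P(compromised) = 0.9·0.5075 / (0.9·0.5075 + 0.45·0.4925) ≈ 0.6733

0.673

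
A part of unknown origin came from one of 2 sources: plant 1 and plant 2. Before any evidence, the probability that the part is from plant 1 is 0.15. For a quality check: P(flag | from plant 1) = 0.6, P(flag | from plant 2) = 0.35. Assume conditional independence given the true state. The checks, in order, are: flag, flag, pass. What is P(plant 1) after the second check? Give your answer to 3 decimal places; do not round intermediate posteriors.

Apply Bayes' rule sequentially, carrying P(plant 1) forward.
After 'flag': P(plant 1) = 0.6·0.1500 / (0.6·0.1500 + 0.35·0.8500) ≈ 0.2323
After 'flag': P(plant 1) = 0.6·0.2323 / (0.6·0.2323 + 0.35·0.7677) ≈ 0.3415

0.342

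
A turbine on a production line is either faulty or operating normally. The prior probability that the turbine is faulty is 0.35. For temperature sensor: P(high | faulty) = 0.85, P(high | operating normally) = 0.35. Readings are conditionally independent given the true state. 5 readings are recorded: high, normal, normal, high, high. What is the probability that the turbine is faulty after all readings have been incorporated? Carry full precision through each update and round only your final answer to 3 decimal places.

After 'high': P(faulty) = 0.85·0.3500 / (0.85·0.3500 + 0.35·0.6500) ≈ 0.5667
After 'normal': P(faulty) = 0.15·0.5667 / (0.15·0.5667 + 0.65·0.4333) ≈ 0.2318
After 'normal': P(faulty) = 0.15·0.2318 / (0.15·0.2318 + 0.65·0.7682) ≈ 0.0651
After 'high': P(faulty) = 0.85·0.0651 / (0.85·0.0651 + 0.35·0.9349) ≈ 0.1447
After 'high': P(faulty) = 0.85·0.1447 / (0.85·0.1447 + 0.35·0.8553) ≈ 0.2912

0.291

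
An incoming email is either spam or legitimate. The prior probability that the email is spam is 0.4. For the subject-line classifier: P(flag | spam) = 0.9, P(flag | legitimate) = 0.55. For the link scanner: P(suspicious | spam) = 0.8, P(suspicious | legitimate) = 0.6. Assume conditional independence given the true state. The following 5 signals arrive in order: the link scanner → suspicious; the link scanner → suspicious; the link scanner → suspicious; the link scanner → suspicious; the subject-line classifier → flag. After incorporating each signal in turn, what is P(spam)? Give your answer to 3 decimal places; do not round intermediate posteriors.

0.775

After the link scanner='suspicious': P(spam) = 0.8·0.4000 / (0.8·0.4000 + 0.6·0.6000) ≈ 0.4706
After the link scanner='suspicious': P(spam) = 0.8·0.4706 / (0.8·0.4706 + 0.6·0.5294) ≈ 0.5424
After the link scanner='suspicious': P(spam) = 0.8·0.5424 / (0.8·0.5424 + 0.6·0.4576) ≈ 0.6124
After the link scanner='suspicious': P(spam) = 0.8·0.6124 / (0.8·0.6124 + 0.6·0.3876) ≈ 0.6781
After the subject-line classifier='flag': P(spam) = 0.9·0.6781 / (0.9·0.6781 + 0.55·0.3219) ≈ 0.7752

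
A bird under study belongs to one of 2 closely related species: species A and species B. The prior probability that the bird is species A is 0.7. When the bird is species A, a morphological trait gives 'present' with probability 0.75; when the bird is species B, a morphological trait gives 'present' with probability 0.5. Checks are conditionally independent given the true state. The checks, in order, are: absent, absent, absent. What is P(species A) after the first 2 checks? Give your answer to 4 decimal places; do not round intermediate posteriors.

0.3684

After 'absent': P(species A) = 0.25·0.7000 / (0.25·0.7000 + 0.5·0.3000) ≈ 0.5385
After 'absent': P(species A) = 0.25·0.5385 / (0.25·0.5385 + 0.5·0.4615) ≈ 0.3684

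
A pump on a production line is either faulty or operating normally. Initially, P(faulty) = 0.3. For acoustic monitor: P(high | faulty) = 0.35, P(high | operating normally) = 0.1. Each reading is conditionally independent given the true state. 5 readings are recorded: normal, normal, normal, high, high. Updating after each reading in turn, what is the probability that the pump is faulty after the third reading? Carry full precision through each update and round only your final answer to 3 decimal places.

Apply Bayes' rule sequentially, carrying P(faulty) forward.
After 'normal': P(faulty) = 0.65·0.3000 / (0.65·0.3000 + 0.9·0.7000) ≈ 0.2364
After 'normal': P(faulty) = 0.65·0.2364 / (0.65·0.2364 + 0.9·0.7636) ≈ 0.1827
After 'normal': P(faulty) = 0.65·0.1827 / (0.65·0.1827 + 0.9·0.8173) ≈ 0.1390

0.139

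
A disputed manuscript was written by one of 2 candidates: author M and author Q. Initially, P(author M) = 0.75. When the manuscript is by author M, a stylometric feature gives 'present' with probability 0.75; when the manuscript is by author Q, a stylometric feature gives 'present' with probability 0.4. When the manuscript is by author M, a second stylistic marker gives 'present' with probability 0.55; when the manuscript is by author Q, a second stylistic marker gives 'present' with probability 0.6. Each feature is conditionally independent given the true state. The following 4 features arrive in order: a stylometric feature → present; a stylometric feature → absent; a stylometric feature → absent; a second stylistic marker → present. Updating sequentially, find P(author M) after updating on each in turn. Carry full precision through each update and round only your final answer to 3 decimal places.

After a stylometric feature='present': P(author M) = 0.75·0.7500 / (0.75·0.7500 + 0.4·0.2500) ≈ 0.8491
After a stylometric feature='absent': P(author M) = 0.25·0.8491 / (0.25·0.8491 + 0.6·0.1509) ≈ 0.7009
After a stylometric feature='absent': P(author M) = 0.25·0.7009 / (0.25·0.7009 + 0.6·0.2991) ≈ 0.4941
After a second stylistic marker='present': P(author M) = 0.55·0.4941 / (0.55·0.4941 + 0.6·0.5059) ≈ 0.4723

0.472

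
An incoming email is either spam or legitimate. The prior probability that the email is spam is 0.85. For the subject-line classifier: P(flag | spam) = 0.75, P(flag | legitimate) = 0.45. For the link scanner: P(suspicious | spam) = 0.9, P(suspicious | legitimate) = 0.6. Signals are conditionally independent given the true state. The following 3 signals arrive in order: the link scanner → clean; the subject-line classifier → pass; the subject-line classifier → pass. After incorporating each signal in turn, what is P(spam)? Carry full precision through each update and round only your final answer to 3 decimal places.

0.226

Apply Bayes' rule sequentially, carrying P(spam) forward.
After the link scanner='clean': P(spam) = 0.1·0.8500 / (0.1·0.8500 + 0.4·0.1500) ≈ 0.5862
After the subject-line classifier='pass': P(spam) = 0.25·0.5862 / (0.25·0.5862 + 0.55·0.4138) ≈ 0.3917
After the subject-line classifier='pass': P(spam) = 0.25·0.3917 / (0.25·0.3917 + 0.55·0.6083) ≈ 0.2264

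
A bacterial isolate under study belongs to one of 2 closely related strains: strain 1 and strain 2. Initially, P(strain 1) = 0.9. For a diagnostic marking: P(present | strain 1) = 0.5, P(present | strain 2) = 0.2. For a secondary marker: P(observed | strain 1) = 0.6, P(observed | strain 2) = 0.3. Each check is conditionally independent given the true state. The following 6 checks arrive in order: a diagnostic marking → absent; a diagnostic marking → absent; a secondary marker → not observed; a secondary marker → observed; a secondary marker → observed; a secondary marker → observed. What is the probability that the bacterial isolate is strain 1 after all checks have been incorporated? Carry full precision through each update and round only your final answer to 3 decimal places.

After a diagnostic marking='absent': P(strain 1) = 0.5·0.9000 / (0.5·0.9000 + 0.8·0.1000) ≈ 0.8491
After a diagnostic marking='absent': P(strain 1) = 0.5·0.8491 / (0.5·0.8491 + 0.8·0.1509) ≈ 0.7785
After a secondary marker='not observed': P(strain 1) = 0.4·0.7785 / (0.4·0.7785 + 0.7·0.2215) ≈ 0.6677
After a secondary marker='observed': P(strain 1) = 0.6·0.6677 / (0.6·0.6677 + 0.3·0.3323) ≈ 0.8007
After a secondary marker='observed': P(strain 1) = 0.6·0.8007 / (0.6·0.8007 + 0.3·0.1993) ≈ 0.8893
After a secondary marker='observed': P(strain 1) = 0.6·0.8893 / (0.6·0.8893 + 0.3·0.1107) ≈ 0.9414

0.941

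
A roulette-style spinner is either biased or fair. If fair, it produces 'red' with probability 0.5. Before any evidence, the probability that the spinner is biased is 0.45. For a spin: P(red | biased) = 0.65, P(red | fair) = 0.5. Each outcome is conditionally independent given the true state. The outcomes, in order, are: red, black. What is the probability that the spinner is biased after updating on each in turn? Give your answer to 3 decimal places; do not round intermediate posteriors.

0.427

Apply Bayes' rule sequentially, carrying P(biased) forward.
After 'red': P(biased) = 0.65·0.4500 / (0.65·0.4500 + 0.5·0.5500) ≈ 0.5154
After 'black': P(biased) = 0.35·0.5154 / (0.35·0.5154 + 0.5·0.4846) ≈ 0.4268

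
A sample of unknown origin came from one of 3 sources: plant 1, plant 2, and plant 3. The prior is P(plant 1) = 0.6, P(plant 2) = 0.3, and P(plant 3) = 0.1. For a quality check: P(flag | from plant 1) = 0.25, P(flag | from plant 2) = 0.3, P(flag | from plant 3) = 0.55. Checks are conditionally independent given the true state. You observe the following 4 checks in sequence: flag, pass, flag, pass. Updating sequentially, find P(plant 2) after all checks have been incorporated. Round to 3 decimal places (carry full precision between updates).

0.327

After 'flag': normaliser = 0.25·0.6000 + 0.3·0.3000 + 0.55·0.1000; P(plant 1) ≈ 0.5085, P(plant 2) ≈ 0.3051, P(plant 3) ≈ 0.1864
After 'pass': normaliser = 0.75·0.5085 + 0.7·0.3051 + 0.45·0.1864; P(plant 1) ≈ 0.5618, P(plant 2) ≈ 0.3146, P(plant 3) ≈ 0.1236
After 'flag': normaliser = 0.25·0.5618 + 0.3·0.3146 + 0.55·0.1236; P(plant 1) ≈ 0.4638, P(plant 2) ≈ 0.3117, P(plant 3) ≈ 0.2245
After 'pass': normaliser = 0.75·0.4638 + 0.7·0.3117 + 0.45·0.2245; P(plant 1) ≈ 0.5215, P(plant 2) ≈ 0.3271, P(plant 3) ≈ 0.1514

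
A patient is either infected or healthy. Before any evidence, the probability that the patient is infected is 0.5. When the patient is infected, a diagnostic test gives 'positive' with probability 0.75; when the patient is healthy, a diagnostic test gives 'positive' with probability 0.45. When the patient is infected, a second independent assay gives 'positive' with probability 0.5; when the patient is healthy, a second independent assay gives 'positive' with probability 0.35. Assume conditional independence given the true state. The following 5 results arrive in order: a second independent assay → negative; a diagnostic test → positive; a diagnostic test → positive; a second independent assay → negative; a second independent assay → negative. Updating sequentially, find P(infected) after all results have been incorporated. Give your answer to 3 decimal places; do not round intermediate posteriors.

0.558

Each posterior becomes the prior for the next update.
After a second independent assay='negative': P(infected) = 0.5·0.5000 / (0.5·0.5000 + 0.65·0.5000) ≈ 0.4348
After a diagnostic test='positive': P(infected) = 0.75·0.4348 / (0.75·0.4348 + 0.45·0.5652) ≈ 0.5618
After a diagnostic test='positive': P(infected) = 0.75·0.5618 / (0.75·0.5618 + 0.45·0.4382) ≈ 0.6812
After a second independent assay='negative': P(infected) = 0.5·0.6812 / (0.5·0.6812 + 0.65·0.3188) ≈ 0.6217
After a second independent assay='negative': P(infected) = 0.5·0.6217 / (0.5·0.6217 + 0.65·0.3783) ≈ 0.5584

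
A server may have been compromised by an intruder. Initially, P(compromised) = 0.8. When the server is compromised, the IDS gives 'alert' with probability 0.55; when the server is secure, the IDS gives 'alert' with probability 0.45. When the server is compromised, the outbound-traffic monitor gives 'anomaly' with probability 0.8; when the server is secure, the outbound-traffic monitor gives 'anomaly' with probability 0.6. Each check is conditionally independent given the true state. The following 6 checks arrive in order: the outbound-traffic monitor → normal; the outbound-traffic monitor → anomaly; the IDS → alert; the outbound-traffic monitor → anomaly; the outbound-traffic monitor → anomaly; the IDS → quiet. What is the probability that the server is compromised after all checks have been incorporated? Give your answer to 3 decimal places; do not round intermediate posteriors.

0.826

After the outbound-traffic monitor='normal': P(compromised) = 0.2·0.8000 / (0.2·0.8000 + 0.4·0.2000) ≈ 0.6667
After the outbound-traffic monitor='anomaly': P(compromised) = 0.8·0.6667 / (0.8·0.6667 + 0.6·0.3333) ≈ 0.7273
After the IDS='alert': P(compromised) = 0.55·0.7273 / (0.55·0.7273 + 0.45·0.2727) ≈ 0.7652
After the outbound-traffic monitor='anomaly': P(compromised) = 0.8·0.7652 / (0.8·0.7652 + 0.6·0.2348) ≈ 0.8129
After the outbound-traffic monitor='anomaly': P(compromised) = 0.8·0.8129 / (0.8·0.8129 + 0.6·0.1871) ≈ 0.8528
After the IDS='quiet': P(compromised) = 0.45·0.8528 / (0.45·0.8528 + 0.55·0.1472) ≈ 0.8258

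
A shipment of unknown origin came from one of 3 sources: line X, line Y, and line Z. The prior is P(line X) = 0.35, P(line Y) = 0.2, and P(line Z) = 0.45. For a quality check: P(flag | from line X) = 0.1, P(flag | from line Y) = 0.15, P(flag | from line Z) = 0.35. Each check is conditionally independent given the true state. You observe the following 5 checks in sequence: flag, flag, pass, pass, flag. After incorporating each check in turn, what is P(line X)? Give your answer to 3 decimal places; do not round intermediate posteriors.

0.032

After 'flag': normaliser = 0.1·0.3500 + 0.15·0.2000 + 0.35·0.4500; P(line X) ≈ 0.1573, P(line Y) ≈ 0.1348, P(line Z) ≈ 0.7079
After 'flag': normaliser = 0.1·0.1573 + 0.15·0.1348 + 0.35·0.7079; P(line X) ≈ 0.0554, P(line Y) ≈ 0.0713, P(line Z) ≈ 0.8733
After 'pass': normaliser = 0.9·0.0554 + 0.85·0.0713 + 0.65·0.8733; P(line X) ≈ 0.0736, P(line Y) ≈ 0.0894, P(line Z) ≈ 0.8371
After 'pass': normaliser = 0.9·0.0736 + 0.85·0.0894 + 0.65·0.8371; P(line X) ≈ 0.0965, P(line Y) ≈ 0.1107, P(line Z) ≈ 0.7928
After 'flag': normaliser = 0.1·0.0965 + 0.15·0.1107 + 0.35·0.7928; P(line X) ≈ 0.0318, P(line Y) ≈ 0.0547, P(line Z) ≈ 0.9136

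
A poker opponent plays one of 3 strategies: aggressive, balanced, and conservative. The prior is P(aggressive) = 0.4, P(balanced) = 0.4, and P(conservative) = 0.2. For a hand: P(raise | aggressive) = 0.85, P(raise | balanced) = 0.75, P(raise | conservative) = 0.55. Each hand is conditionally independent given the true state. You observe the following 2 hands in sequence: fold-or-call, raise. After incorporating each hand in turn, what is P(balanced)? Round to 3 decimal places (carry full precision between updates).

After 'fold-or-call': normaliser = 0.15·0.4000 + 0.25·0.4000 + 0.45·0.2000; P(aggressive) ≈ 0.2400, P(balanced) ≈ 0.4000, P(conservative) ≈ 0.3600
After 'raise': normaliser = 0.85·0.2400 + 0.75·0.4000 + 0.55·0.3600; P(aggressive) ≈ 0.2906, P(balanced) ≈ 0.4274, P(conservative) ≈ 0.2821

0.427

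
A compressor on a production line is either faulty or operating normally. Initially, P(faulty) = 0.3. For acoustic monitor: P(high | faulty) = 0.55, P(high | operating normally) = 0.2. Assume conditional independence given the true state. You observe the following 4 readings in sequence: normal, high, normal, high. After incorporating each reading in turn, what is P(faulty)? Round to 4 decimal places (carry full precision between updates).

0.5063

After 'normal': P(faulty) = 0.45·0.3000 / (0.45·0.3000 + 0.8·0.7000) ≈ 0.1942
After 'high': P(faulty) = 0.55·0.1942 / (0.55·0.1942 + 0.2·0.8058) ≈ 0.3987
After 'normal': P(faulty) = 0.45·0.3987 / (0.45·0.3987 + 0.8·0.6013) ≈ 0.2716
After 'high': P(faulty) = 0.55·0.2716 / (0.55·0.2716 + 0.2·0.7284) ≈ 0.5063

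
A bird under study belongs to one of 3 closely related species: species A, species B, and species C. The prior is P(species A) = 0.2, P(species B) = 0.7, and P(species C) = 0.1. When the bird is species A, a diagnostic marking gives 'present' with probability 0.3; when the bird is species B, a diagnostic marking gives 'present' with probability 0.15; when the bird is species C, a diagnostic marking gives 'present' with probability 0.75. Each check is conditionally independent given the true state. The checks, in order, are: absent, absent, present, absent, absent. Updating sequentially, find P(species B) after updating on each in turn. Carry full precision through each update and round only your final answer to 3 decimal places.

0.789

After 'absent': normaliser = 0.7·0.2000 + 0.85·0.7000 + 0.25·0.1000; P(species A) ≈ 0.1842, P(species B) ≈ 0.7829, P(species C) ≈ 0.0329
After 'absent': normaliser = 0.7·0.1842 + 0.85·0.7829 + 0.25·0.0329; P(species A) ≈ 0.1607, P(species B) ≈ 0.8291, P(species C) ≈ 0.0102
After 'present': normaliser = 0.3·0.1607 + 0.15·0.8291 + 0.75·0.0102; P(species A) ≈ 0.2674, P(species B) ≈ 0.6900, P(species C) ≈ 0.0426
After 'absent': normaliser = 0.7·0.2674 + 0.85·0.6900 + 0.25·0.0426; P(species A) ≈ 0.2387, P(species B) ≈ 0.7478, P(species C) ≈ 0.0136
After 'absent': normaliser = 0.7·0.2387 + 0.85·0.7478 + 0.25·0.0136; P(species A) ≈ 0.2073, P(species B) ≈ 0.7885, P(species C) ≈ 0.0042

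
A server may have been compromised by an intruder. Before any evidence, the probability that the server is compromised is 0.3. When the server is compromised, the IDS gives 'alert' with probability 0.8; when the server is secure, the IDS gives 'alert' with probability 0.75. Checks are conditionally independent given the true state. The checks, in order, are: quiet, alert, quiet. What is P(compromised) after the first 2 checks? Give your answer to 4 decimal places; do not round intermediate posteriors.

After 'quiet': P(compromised) = 0.2·0.3000 / (0.2·0.3000 + 0.25·0.7000) ≈ 0.2553
After 'alert': P(compromised) = 0.8·0.2553 / (0.8·0.2553 + 0.75·0.7447) ≈ 0.2678

0.2678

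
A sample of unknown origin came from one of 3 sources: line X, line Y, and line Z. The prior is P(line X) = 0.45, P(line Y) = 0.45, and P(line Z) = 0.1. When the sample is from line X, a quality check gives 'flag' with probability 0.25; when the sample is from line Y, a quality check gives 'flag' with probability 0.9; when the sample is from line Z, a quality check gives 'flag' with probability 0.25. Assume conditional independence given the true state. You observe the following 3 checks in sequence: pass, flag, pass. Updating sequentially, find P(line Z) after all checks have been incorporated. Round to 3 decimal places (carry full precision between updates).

0.173

After 'pass': normaliser = 0.75·0.4500 + 0.1·0.4500 + 0.75·0.1000; P(line X) ≈ 0.7377, P(line Y) ≈ 0.0984, P(line Z) ≈ 0.1639
After 'flag': normaliser = 0.25·0.7377 + 0.9·0.0984 + 0.25·0.1639; P(line X) ≈ 0.5875, P(line Y) ≈ 0.2820, P(line Z) ≈ 0.1305
After 'pass': normaliser = 0.75·0.5875 + 0.1·0.2820 + 0.75·0.1305; P(line X) ≈ 0.7775, P(line Y) ≈ 0.0498, P(line Z) ≈ 0.1728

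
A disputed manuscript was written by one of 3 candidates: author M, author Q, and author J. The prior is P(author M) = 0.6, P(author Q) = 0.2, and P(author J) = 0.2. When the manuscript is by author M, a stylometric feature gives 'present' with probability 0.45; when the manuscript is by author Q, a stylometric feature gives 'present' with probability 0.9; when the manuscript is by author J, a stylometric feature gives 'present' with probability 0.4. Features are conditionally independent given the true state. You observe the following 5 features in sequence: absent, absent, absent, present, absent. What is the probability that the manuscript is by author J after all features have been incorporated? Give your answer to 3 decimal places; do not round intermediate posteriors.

After 'absent': normaliser = 0.55·0.6000 + 0.1·0.2000 + 0.6·0.2000; P(author M) ≈ 0.7021, P(author Q) ≈ 0.0426, P(author J) ≈ 0.2553
After 'absent': normaliser = 0.55·0.7021 + 0.1·0.0426 + 0.6·0.2553; P(author M) ≈ 0.7104, P(author Q) ≈ 0.0078, P(author J) ≈ 0.2818
After 'absent': normaliser = 0.55·0.7104 + 0.1·0.0078 + 0.6·0.2818; P(author M) ≈ 0.6970, P(author Q) ≈ 0.0014, P(author J) ≈ 0.3016
After 'present': normaliser = 0.45·0.6970 + 0.9·0.0014 + 0.4·0.3016; P(author M) ≈ 0.7201, P(author Q) ≈ 0.0029, P(author J) ≈ 0.2770
After 'absent': normaliser = 0.55·0.7201 + 0.1·0.0029 + 0.6·0.2770; P(author M) ≈ 0.7040, P(author Q) ≈ 0.0005, P(author J) ≈ 0.2954

0.295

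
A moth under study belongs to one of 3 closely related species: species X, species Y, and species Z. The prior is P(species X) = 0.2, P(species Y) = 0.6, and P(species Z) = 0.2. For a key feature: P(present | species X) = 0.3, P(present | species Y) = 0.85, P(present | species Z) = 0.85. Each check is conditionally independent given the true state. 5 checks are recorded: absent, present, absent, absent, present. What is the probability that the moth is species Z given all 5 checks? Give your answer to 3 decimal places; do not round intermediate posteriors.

Each posterior becomes the prior for the next update.
After 'absent': normaliser = 0.7·0.2000 + 0.15·0.6000 + 0.15·0.2000; P(species X) ≈ 0.5385, P(species Y) ≈ 0.3462, P(species Z) ≈ 0.1154
After 'present': normaliser = 0.3·0.5385 + 0.85·0.3462 + 0.85·0.1154; P(species X) ≈ 0.2917, P(species Y) ≈ 0.5312, P(species Z) ≈ 0.1771
After 'absent': normaliser = 0.7·0.2917 + 0.15·0.5312 + 0.15·0.1771; P(species X) ≈ 0.6577, P(species Y) ≈ 0.2567, P(species Z) ≈ 0.0856
After 'absent': normaliser = 0.7·0.6577 + 0.15·0.2567 + 0.15·0.0856; P(species X) ≈ 0.8997, P(species Y) ≈ 0.0752, P(species Z) ≈ 0.0251
After 'present': normaliser = 0.3·0.8997 + 0.85·0.0752 + 0.85·0.0251; P(species X) ≈ 0.7599, P(species Y) ≈ 0.1801, P(species Z) ≈ 0.0600

0.060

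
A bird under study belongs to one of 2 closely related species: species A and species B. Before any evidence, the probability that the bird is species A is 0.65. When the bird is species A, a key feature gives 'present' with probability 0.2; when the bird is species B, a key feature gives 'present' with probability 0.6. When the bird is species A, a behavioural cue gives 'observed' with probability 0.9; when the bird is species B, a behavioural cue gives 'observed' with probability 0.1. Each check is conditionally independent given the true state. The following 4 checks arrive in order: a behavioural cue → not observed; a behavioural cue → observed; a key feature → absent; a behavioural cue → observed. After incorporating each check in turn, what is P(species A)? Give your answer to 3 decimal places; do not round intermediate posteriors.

0.971

After a behavioural cue='not observed': P(species A) = 0.1·0.6500 / (0.1·0.6500 + 0.9·0.3500) ≈ 0.1711
After a behavioural cue='observed': P(species A) = 0.9·0.1711 / (0.9·0.1711 + 0.1·0.8289) ≈ 0.6500
After a key feature='absent': P(species A) = 0.8·0.6500 / (0.8·0.6500 + 0.4·0.3500) ≈ 0.7879
After a behavioural cue='observed': P(species A) = 0.9·0.7879 / (0.9·0.7879 + 0.1·0.2121) ≈ 0.9710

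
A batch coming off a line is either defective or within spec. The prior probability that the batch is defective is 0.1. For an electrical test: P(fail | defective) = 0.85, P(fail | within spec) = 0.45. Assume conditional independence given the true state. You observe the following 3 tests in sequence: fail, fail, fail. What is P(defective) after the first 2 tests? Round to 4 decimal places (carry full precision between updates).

After 'fail': P(defective) = 0.85·0.1000 / (0.85·0.1000 + 0.45·0.9000) ≈ 0.1735
After 'fail': P(defective) = 0.85·0.1735 / (0.85·0.1735 + 0.45·0.8265) ≈ 0.2839

0.2839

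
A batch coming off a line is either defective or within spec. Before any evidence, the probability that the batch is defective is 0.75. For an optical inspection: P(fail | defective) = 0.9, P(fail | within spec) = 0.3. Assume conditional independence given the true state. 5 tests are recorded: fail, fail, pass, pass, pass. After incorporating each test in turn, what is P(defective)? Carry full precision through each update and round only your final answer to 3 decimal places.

0.073

After 'fail': P(defective) = 0.9·0.7500 / (0.9·0.7500 + 0.3·0.2500) ≈ 0.9000
After 'fail': P(defective) = 0.9·0.9000 / (0.9·0.9000 + 0.3·0.1000) ≈ 0.9643
After 'pass': P(defective) = 0.1·0.9643 / (0.1·0.9643 + 0.7·0.0357) ≈ 0.7941
After 'pass': P(defective) = 0.1·0.7941 / (0.1·0.7941 + 0.7·0.2059) ≈ 0.3553
After 'pass': P(defective) = 0.1·0.3553 / (0.1·0.3553 + 0.7·0.6447) ≈ 0.0730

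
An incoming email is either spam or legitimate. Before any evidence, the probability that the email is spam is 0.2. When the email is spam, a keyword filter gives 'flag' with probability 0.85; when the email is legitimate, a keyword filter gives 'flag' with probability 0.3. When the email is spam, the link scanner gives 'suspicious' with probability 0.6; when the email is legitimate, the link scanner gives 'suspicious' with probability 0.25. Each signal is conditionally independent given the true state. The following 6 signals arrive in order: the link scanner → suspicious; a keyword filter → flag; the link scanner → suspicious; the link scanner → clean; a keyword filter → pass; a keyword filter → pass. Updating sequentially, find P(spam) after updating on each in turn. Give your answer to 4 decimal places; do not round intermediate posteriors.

0.0908

After the link scanner='suspicious': P(spam) = 0.6·0.2000 / (0.6·0.2000 + 0.25·0.8000) ≈ 0.3750
After a keyword filter='flag': P(spam) = 0.85·0.3750 / (0.85·0.3750 + 0.3·0.6250) ≈ 0.6296
After the link scanner='suspicious': P(spam) = 0.6·0.6296 / (0.6·0.6296 + 0.25·0.3704) ≈ 0.8031
After the link scanner='clean': P(spam) = 0.4·0.8031 / (0.4·0.8031 + 0.75·0.1969) ≈ 0.6851
After a keyword filter='pass': P(spam) = 0.15·0.6851 / (0.15·0.6851 + 0.7·0.3149) ≈ 0.3180
After a keyword filter='pass': P(spam) = 0.15·0.3180 / (0.15·0.3180 + 0.7·0.6820) ≈ 0.0908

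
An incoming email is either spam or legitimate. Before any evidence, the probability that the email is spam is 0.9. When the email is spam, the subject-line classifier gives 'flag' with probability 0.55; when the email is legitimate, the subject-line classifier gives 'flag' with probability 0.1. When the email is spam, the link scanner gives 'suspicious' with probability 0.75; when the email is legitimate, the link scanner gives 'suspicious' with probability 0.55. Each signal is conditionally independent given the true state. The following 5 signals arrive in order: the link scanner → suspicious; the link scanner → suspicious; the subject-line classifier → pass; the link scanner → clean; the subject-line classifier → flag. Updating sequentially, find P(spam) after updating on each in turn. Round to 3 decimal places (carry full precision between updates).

After the link scanner='suspicious': P(spam) = 0.75·0.9000 / (0.75·0.9000 + 0.55·0.1000) ≈ 0.9247
After the link scanner='suspicious': P(spam) = 0.75·0.9247 / (0.75·0.9247 + 0.55·0.0753) ≈ 0.9436
After the subject-line classifier='pass': P(spam) = 0.45·0.9436 / (0.45·0.9436 + 0.9·0.0564) ≈ 0.8933
After the link scanner='clean': P(spam) = 0.25·0.8933 / (0.25·0.8933 + 0.45·0.1067) ≈ 0.8230
After the subject-line classifier='flag': P(spam) = 0.55·0.8230 / (0.55·0.8230 + 0.1·0.1770) ≈ 0.9624

0.962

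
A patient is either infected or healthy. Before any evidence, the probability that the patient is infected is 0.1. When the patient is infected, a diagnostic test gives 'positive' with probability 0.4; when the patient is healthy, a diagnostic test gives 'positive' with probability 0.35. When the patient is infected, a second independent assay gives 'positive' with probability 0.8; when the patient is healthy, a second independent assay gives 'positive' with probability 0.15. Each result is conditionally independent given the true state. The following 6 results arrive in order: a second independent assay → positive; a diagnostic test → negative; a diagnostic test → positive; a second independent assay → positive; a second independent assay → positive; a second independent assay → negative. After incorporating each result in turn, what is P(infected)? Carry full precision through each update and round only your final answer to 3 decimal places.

0.807

After a second independent assay='positive': P(infected) = 0.8·0.1000 / (0.8·0.1000 + 0.15·0.9000) ≈ 0.3721
After a diagnostic test='negative': P(infected) = 0.6·0.3721 / (0.6·0.3721 + 0.65·0.6279) ≈ 0.3536
After a diagnostic test='positive': P(infected) = 0.4·0.3536 / (0.4·0.3536 + 0.35·0.6464) ≈ 0.3847
After a second independent assay='positive': P(infected) = 0.8·0.3847 / (0.8·0.3847 + 0.15·0.6153) ≈ 0.7693
After a second independent assay='positive': P(infected) = 0.8·0.7693 / (0.8·0.7693 + 0.15·0.2307) ≈ 0.9468
After a second independent assay='negative': P(infected) = 0.2·0.9468 / (0.2·0.9468 + 0.85·0.0532) ≈ 0.8071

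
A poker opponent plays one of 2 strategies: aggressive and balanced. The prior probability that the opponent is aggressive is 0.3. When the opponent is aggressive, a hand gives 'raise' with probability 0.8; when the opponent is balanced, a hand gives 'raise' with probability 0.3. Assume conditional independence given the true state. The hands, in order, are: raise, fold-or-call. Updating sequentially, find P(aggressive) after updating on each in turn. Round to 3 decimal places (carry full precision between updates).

After 'raise': P(aggressive) = 0.8·0.3000 / (0.8·0.3000 + 0.3·0.7000) ≈ 0.5333
After 'fold-or-call': P(aggressive) = 0.2·0.5333 / (0.2·0.5333 + 0.7·0.4667) ≈ 0.2462

0.246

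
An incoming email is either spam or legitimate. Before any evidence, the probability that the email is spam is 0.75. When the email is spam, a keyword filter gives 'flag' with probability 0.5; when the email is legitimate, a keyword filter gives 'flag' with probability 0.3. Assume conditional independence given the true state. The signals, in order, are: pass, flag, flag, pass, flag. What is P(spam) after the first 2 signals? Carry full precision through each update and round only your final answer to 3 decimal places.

0.781

After 'pass': P(spam) = 0.5·0.7500 / (0.5·0.7500 + 0.7·0.2500) ≈ 0.6818
After 'flag': P(spam) = 0.5·0.6818 / (0.5·0.6818 + 0.3·0.3182) ≈ 0.7812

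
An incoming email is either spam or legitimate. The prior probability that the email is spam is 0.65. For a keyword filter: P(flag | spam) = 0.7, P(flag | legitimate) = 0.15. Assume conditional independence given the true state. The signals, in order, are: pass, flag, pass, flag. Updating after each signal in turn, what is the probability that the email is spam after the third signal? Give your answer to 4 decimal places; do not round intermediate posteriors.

0.5191

After 'pass': P(spam) = 0.3·0.6500 / (0.3·0.6500 + 0.85·0.3500) ≈ 0.3959
After 'flag': P(spam) = 0.7·0.3959 / (0.7·0.3959 + 0.15·0.6041) ≈ 0.7536
After 'pass': P(spam) = 0.3·0.7536 / (0.3·0.7536 + 0.85·0.2464) ≈ 0.5191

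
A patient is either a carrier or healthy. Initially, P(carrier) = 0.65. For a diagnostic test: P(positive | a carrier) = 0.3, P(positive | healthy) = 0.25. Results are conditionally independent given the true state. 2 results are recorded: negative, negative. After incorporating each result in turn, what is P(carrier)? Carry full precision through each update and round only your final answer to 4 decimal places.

0.6180

After 'negative': P(carrier) = 0.7·0.6500 / (0.7·0.6500 + 0.75·0.3500) ≈ 0.6341
After 'negative': P(carrier) = 0.7·0.6341 / (0.7·0.6341 + 0.75·0.3659) ≈ 0.6180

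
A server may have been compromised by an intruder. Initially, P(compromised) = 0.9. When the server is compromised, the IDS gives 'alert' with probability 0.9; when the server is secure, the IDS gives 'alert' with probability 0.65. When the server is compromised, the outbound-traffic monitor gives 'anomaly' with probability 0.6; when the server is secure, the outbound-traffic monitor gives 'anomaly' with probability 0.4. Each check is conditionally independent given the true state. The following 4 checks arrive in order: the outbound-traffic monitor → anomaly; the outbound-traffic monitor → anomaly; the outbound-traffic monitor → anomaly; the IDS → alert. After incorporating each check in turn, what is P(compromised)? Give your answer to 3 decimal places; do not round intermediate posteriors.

After the outbound-traffic monitor='anomaly': P(compromised) = 0.6·0.9000 / (0.6·0.9000 + 0.4·0.1000) ≈ 0.9310
After the outbound-traffic monitor='anomaly': P(compromised) = 0.6·0.9310 / (0.6·0.9310 + 0.4·0.0690) ≈ 0.9529
After the outbound-traffic monitor='anomaly': P(compromised) = 0.6·0.9529 / (0.6·0.9529 + 0.4·0.0471) ≈ 0.9681
After the IDS='alert': P(compromised) = 0.9·0.9681 / (0.9·0.9681 + 0.65·0.0319) ≈ 0.9768

0.977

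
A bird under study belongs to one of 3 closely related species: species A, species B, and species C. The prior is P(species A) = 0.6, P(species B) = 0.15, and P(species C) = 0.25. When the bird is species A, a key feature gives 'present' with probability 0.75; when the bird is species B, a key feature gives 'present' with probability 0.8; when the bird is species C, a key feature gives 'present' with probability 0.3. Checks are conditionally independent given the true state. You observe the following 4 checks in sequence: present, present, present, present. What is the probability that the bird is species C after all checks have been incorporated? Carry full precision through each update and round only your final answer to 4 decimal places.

Each posterior becomes the prior for the next update.
After 'present': normaliser = 0.75·0.6000 + 0.8·0.1500 + 0.3·0.2500; P(species A) ≈ 0.6977, P(species B) ≈ 0.1860, P(species C) ≈ 0.1163
After 'present': normaliser = 0.75·0.6977 + 0.8·0.1860 + 0.3·0.1163; P(species A) ≈ 0.7401, P(species B) ≈ 0.2105, P(species C) ≈ 0.0493
After 'present': normaliser = 0.75·0.7401 + 0.8·0.2105 + 0.3·0.0493; P(species A) ≈ 0.7518, P(species B) ≈ 0.2281, P(species C) ≈ 0.0200
After 'present': normaliser = 0.75·0.7518 + 0.8·0.2281 + 0.3·0.0200; P(species A) ≈ 0.7495, P(species B) ≈ 0.2425, P(species C) ≈ 0.0080

0.0080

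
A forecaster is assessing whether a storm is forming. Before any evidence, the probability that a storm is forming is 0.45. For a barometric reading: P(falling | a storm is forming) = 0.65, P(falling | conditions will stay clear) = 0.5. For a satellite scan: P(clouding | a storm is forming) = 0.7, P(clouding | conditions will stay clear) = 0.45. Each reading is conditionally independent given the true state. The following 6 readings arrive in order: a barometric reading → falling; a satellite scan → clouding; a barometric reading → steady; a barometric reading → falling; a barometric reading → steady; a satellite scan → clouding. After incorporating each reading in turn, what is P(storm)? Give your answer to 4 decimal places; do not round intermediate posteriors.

0.6211

Each posterior becomes the prior for the next update.
After a barometric reading='falling': P(storm) = 0.65·0.4500 / (0.65·0.4500 + 0.5·0.5500) ≈ 0.5154
After a satellite scan='clouding': P(storm) = 0.7·0.5154 / (0.7·0.5154 + 0.45·0.4846) ≈ 0.6233
After a barometric reading='steady': P(storm) = 0.35·0.6233 / (0.35·0.6233 + 0.5·0.3767) ≈ 0.5366
After a barometric reading='falling': P(storm) = 0.65·0.5366 / (0.65·0.5366 + 0.5·0.4634) ≈ 0.6009
After a barometric reading='steady': P(storm) = 0.35·0.6009 / (0.35·0.6009 + 0.5·0.3991) ≈ 0.5131
After a satellite scan='clouding': P(storm) = 0.7·0.5131 / (0.7·0.5131 + 0.45·0.4869) ≈ 0.6211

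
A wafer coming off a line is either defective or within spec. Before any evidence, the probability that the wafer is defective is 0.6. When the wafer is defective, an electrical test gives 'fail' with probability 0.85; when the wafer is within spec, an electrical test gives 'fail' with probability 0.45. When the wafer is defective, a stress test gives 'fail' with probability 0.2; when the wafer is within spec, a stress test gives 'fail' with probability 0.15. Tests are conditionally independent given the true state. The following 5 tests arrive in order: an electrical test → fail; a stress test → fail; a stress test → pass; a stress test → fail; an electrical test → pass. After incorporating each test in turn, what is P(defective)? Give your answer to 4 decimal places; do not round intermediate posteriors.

0.5639

Each posterior becomes the prior for the next update.
After an electrical test='fail': P(defective) = 0.85·0.6000 / (0.85·0.6000 + 0.45·0.4000) ≈ 0.7391
After a stress test='fail': P(defective) = 0.2·0.7391 / (0.2·0.7391 + 0.15·0.2609) ≈ 0.7907
After a stress test='pass': P(defective) = 0.8·0.7907 / (0.8·0.7907 + 0.85·0.2093) ≈ 0.7805
After a stress test='fail': P(defective) = 0.2·0.7805 / (0.2·0.7805 + 0.15·0.2195) ≈ 0.8258
After an electrical test='pass': P(defective) = 0.15·0.8258 / (0.15·0.8258 + 0.55·0.1742) ≈ 0.5639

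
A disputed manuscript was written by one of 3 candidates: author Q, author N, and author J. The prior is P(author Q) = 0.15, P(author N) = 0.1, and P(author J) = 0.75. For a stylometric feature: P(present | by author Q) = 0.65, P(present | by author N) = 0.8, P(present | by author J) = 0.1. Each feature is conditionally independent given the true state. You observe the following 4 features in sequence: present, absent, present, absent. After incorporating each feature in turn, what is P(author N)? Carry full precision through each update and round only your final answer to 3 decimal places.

Each posterior becomes the prior for the next update.
After 'present': normaliser = 0.65·0.1500 + 0.8·0.1000 + 0.1·0.7500; P(author Q) ≈ 0.3861, P(author N) ≈ 0.3168, P(author J) ≈ 0.2970
After 'absent': normaliser = 0.35·0.3861 + 0.2·0.3168 + 0.9·0.2970; P(author Q) ≈ 0.2901, P(author N) ≈ 0.1360, P(author J) ≈ 0.5739
After 'present': normaliser = 0.65·0.2901 + 0.8·0.1360 + 0.1·0.5739; P(author Q) ≈ 0.5315, P(author N) ≈ 0.3067, P(author J) ≈ 0.1617
After 'absent': normaliser = 0.35·0.5315 + 0.2·0.3067 + 0.9·0.1617; P(author Q) ≈ 0.4734, P(author N) ≈ 0.1561, P(author J) ≈ 0.3705

0.156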